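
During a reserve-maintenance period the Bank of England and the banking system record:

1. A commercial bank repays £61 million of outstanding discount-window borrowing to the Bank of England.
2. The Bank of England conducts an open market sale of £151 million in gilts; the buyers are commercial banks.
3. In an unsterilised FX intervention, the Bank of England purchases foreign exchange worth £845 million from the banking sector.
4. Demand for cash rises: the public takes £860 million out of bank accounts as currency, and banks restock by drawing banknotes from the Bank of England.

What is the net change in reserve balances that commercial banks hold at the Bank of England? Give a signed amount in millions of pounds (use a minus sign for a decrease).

-£227 million

Discount-window repayment £61 million: repayment is debited from reserves → −£61M.
OMO sale (to banks) £151 million: the buying banks pay out of their reserve balances → −£151M.
FX purchase £845 million: the Bank of England pays by crediting reserve accounts → +£845M.
Currency withdrawal £860 million: banks swap reserves for currency → −£860M.
Net: −61 − 151 + 845 − 860 = -£227 million.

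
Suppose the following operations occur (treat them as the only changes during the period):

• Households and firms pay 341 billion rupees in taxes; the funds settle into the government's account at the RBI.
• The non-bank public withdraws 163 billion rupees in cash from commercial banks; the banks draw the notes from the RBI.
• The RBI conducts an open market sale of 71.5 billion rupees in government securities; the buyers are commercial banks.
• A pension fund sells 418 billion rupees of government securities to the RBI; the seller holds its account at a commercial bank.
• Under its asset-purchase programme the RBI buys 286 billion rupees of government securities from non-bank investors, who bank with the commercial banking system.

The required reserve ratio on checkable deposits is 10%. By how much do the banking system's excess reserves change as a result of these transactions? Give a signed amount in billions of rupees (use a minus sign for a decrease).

+108.5 billion

Government account inflow 341 billion rupees: reserves −341B, deposits −341B.
Currency withdrawal 163 billion rupees: reserves −163B, deposits −163B.
OMO sale (to banks) 71.5 billion rupees: reserves −71.5B, deposits 0.
Asset purchase (from non-banks) 418 billion rupees: reserves +418B, deposits +418B.
Asset purchase (from non-banks) 286 billion rupees: reserves +286B, deposits +286B.
Totals: Δreserves = +128.5B, Δdeposits = +200B.
Δrequired reserves = 10% × +200B = +20B.
Δexcess reserves = Δreserves − Δrequired = +128.5B − (+20B) = +108.5 billion.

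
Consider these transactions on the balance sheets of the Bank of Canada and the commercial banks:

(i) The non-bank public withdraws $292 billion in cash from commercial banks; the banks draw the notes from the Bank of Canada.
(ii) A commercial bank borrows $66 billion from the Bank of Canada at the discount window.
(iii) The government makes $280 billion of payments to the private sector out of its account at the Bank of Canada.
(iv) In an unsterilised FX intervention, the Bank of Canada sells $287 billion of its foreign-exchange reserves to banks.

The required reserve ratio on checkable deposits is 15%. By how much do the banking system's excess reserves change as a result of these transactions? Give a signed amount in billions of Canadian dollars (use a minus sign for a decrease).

-$231.2 billion

Currency withdrawal $292 billion: reserves −$292B, deposits −$292B.
Discount-window loan $66 billion: reserves +$66B, deposits 0.
Government spending $280 billion: reserves +$280B, deposits +$280B.
FX sale $287 billion: reserves −$287B, deposits 0.
Totals: Δreserves = −$233B, Δdeposits = −$12B.
Δrequired reserves = 15% × −$12B = −$1.8B.
Δexcess reserves = Δreserves − Δrequired = −$233B − (−$1.8B) = -$231.2 billion.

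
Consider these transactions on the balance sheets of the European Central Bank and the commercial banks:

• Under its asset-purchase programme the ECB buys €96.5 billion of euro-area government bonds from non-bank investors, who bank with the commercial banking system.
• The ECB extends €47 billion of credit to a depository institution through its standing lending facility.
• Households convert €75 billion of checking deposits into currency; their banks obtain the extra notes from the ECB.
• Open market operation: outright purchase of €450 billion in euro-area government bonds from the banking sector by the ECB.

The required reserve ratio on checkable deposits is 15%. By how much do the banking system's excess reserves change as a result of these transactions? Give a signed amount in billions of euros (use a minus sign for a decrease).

+€515.275 billion

Asset purchase (from non-banks) €96.5 billion: reserves +€96.5B, deposits +€96.5B.
Discount-window loan €47 billion: reserves +€47B, deposits 0.
Currency withdrawal €75 billion: reserves −€75B, deposits −€75B.
OMO purchase (from banks) €450 billion: reserves +€450B, deposits 0.
Totals: Δreserves = +€518.5B, Δdeposits = +€21.5B.
Δrequired reserves = 15% × +€21.5B = +€3.225B.
Δexcess reserves = Δreserves − Δrequired = +€518.5B − (+€3.225B) = +€515.275 billion.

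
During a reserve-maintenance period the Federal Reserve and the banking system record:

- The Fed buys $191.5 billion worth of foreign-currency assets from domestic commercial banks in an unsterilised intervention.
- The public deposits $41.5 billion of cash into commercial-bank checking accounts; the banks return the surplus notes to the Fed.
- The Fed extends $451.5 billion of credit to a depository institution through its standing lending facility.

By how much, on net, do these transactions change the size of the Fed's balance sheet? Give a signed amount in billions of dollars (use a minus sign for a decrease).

+$643 billion

FX purchase $191.5 billion: a Fed asset is acquired → +$191.5B.
Currency deposit $41.5 billion: only the composition of liabilities changes → 0.
Discount-window loan $451.5 billion: a Fed asset is acquired → +$451.5B.
Net: 191.5 + 0 + 451.5 = +$643 billion.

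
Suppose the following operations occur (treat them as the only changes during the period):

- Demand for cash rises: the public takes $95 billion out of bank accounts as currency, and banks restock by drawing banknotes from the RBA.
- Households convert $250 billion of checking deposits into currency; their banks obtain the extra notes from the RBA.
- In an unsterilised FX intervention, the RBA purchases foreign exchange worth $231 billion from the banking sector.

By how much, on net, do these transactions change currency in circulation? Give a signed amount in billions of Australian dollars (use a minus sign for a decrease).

+$345 billion

Currency withdrawal $95 billion: notes leave the central bank → +$95B.
Currency withdrawal $250 billion: notes leave the central bank → +$250B.
FX purchase $231 billion: no currency enters or leaves circulation → 0.
Net: 95 + 250 + 0 = +$345 billion.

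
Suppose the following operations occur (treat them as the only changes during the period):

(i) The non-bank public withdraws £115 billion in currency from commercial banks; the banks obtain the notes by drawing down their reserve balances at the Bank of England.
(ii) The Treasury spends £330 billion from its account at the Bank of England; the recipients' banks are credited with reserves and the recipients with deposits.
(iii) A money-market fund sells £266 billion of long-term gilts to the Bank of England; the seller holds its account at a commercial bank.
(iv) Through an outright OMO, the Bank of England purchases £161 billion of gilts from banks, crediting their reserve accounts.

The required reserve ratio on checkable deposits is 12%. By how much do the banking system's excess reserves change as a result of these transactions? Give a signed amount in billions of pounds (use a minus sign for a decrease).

Currency withdrawal £115 billion: reserves −£115B, deposits −£115B.
Government spending £330 billion: reserves +£330B, deposits +£330B.
Asset purchase (from non-banks) £266 billion: reserves +£266B, deposits +£266B.
OMO purchase (from banks) £161 billion: reserves +£161B, deposits 0.
Totals: Δreserves = +£642B, Δdeposits = +£481B.
Δrequired reserves = 12% × +£481B = +£57.72B.
Δexcess reserves = Δreserves − Δrequired = +£642B − (+£57.72B) = +£584.28 billion.

+£584.28 billion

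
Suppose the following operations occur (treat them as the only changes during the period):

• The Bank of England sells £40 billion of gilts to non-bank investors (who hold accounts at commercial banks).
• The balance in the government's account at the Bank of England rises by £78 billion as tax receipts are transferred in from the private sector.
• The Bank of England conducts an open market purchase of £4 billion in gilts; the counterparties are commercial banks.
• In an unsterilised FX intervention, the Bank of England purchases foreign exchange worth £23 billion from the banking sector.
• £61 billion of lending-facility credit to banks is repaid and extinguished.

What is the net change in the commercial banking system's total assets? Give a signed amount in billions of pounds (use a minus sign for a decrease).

Bank of England balance sheet:
  Assets:      Securities −£36B, Loans to banks −£61B, Foreign assets +£23B
  Liabilities: Bank reserves −£152B, Government deposits +£78B
Commercial banking system:
  Assets:      Reserves at CB −£152B, Securities −£4B, Foreign assets −£23B
  Liabilities: Checkable deposits −£118B, Borrowings from CB −£61B
Change in total bank assets = -£179 billion.

-£179 billion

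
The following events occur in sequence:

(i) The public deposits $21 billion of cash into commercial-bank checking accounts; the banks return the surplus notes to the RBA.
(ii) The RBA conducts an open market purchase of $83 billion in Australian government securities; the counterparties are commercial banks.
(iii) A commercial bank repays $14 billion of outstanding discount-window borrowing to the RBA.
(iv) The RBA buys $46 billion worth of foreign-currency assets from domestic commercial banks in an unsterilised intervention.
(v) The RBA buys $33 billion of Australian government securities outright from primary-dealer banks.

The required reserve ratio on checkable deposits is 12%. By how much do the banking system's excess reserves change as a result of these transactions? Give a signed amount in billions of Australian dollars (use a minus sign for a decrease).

Currency deposit $21 billion: reserves +$21B, deposits +$21B.
OMO purchase (from banks) $83 billion: reserves +$83B, deposits 0.
Discount-window repayment $14 billion: reserves −$14B, deposits 0.
FX purchase $46 billion: reserves +$46B, deposits 0.
OMO purchase (from banks) $33 billion: reserves +$33B, deposits 0.
Totals: Δreserves = +$169B, Δdeposits = +$21B.
Δrequired reserves = 12% × +$21B = +$2.52B.
Δexcess reserves = Δreserves − Δrequired = +$169B − (+$2.52B) = +$166.48 billion.

+$166.48 billion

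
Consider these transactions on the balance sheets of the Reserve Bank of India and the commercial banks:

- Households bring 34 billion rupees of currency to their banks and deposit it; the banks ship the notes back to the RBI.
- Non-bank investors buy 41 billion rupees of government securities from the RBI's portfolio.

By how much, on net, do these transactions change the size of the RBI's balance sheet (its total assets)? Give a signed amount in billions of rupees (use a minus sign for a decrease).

Currency deposit 34 billion rupees: only the composition of liabilities changes → 0.
Asset sale (to non-banks) 41 billion rupees: an RBI asset is shed → −41B.
Net: 0 − 41 = -41 billion.

-41 billion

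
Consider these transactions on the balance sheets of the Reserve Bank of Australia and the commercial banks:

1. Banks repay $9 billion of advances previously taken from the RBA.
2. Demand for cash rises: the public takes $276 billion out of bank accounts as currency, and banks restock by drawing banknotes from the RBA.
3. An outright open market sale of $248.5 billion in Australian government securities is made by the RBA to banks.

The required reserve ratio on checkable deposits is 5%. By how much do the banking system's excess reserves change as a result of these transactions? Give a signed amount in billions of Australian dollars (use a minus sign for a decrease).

Discount-window repayment $9 billion: reserves −$9B, deposits 0.
Currency withdrawal $276 billion: reserves −$276B, deposits −$276B.
OMO sale (to banks) $248.5 billion: reserves −$248.5B, deposits 0.
Totals: Δreserves = −$533.5B, Δdeposits = −$276B.
Δrequired reserves = 5% × −$276B = −$13.8B.
Δexcess reserves = Δreserves − Δrequired = −$533.5B − (−$13.8B) = -$519.7 billion.

-$519.7 billion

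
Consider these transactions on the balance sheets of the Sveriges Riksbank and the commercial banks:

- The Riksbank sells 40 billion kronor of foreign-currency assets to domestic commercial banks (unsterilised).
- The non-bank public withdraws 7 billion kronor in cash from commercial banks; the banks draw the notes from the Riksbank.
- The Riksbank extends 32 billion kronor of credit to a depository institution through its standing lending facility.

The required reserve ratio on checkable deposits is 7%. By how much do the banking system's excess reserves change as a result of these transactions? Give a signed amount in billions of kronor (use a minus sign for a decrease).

FX sale 40 billion kronor: reserves −40B, deposits 0.
Currency withdrawal 7 billion kronor: reserves −7B, deposits −7B.
Discount-window loan 32 billion kronor: reserves +32B, deposits 0.
Totals: Δreserves = −15B, Δdeposits = −7B.
Δrequired reserves = 7% × −7B = −0.49B.
Δexcess reserves = Δreserves − Δrequired = −15B − (−0.49B) = -14.51 billion.

-14.51 billion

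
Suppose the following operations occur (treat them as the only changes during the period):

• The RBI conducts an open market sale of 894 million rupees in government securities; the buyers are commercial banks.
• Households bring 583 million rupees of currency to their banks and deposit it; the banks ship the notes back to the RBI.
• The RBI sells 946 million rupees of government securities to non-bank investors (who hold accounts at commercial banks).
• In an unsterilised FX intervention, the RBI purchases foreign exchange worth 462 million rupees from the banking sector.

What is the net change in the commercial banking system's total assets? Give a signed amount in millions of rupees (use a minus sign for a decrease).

OMO sale (to banks) 894 million rupees: just an asset swap on bank balance sheets → 0.
Currency deposit 583 million rupees: bank balance sheets expand → +583M.
Asset sale (to non-banks) 946 million rupees: bank balance sheets shrink → −946M.
FX purchase 462 million rupees: just an asset swap on bank balance sheets → 0.
Net: 0 + 583 − 946 + 0 = -363 million.

-363 million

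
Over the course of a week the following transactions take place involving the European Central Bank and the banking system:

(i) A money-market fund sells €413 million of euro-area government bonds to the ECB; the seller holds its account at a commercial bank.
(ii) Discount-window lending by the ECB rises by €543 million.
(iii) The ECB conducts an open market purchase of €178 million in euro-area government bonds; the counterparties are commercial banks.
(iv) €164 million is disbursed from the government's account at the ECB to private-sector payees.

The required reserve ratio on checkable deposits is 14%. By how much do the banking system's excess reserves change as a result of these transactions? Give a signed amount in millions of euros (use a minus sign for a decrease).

Asset purchase (from non-banks) €413 million: reserves +€413M, deposits +€413M.
Discount-window loan €543 million: reserves +€543M, deposits 0.
OMO purchase (from banks) €178 million: reserves +€178M, deposits 0.
Government spending €164 million: reserves +€164M, deposits +€164M.
Totals: Δreserves = +€1298M, Δdeposits = +€577M.
Δrequired reserves = 14% × +€577M = +€80.78M.
Δexcess reserves = Δreserves − Δrequired = +€1298M − (+€80.78M) = +€1217.22 million.

+€1217.22 million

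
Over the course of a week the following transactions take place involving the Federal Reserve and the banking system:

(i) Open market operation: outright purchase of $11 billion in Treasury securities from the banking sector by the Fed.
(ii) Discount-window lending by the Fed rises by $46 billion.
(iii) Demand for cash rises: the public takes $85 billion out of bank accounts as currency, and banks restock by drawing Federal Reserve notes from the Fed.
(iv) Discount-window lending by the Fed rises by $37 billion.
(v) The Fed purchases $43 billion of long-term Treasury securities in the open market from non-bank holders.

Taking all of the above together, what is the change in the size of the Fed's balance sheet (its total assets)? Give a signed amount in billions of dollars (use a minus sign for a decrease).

OMO purchase (from banks) $11 billion: a Fed asset is acquired → +$11B.
Discount-window loan $46 billion: a Fed asset is acquired → +$46B.
Currency withdrawal $85 billion: only the composition of liabilities changes → 0.
Discount-window loan $37 billion: a Fed asset is acquired → +$37B.
Asset purchase (from non-banks) $43 billion: a Fed asset is acquired → +$43B.
Net: 11 + 46 + 0 + 37 + 43 = +$137 billion.

+$137 billion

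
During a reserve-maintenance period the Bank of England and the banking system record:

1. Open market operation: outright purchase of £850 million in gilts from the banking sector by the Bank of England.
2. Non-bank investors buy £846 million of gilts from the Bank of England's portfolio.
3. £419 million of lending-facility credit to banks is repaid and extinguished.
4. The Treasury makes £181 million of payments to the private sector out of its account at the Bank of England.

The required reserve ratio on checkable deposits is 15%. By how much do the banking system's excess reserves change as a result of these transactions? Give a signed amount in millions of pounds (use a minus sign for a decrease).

OMO purchase (from banks) £850 million: reserves +£850M, deposits 0.
Asset sale (to non-banks) £846 million: reserves −£846M, deposits −£846M.
Discount-window repayment £419 million: reserves −£419M, deposits 0.
Government spending £181 million: reserves +£181M, deposits +£181M.
Totals: Δreserves = −£234M, Δdeposits = −£665M.
Δrequired reserves = 15% × −£665M = −£99.75M.
Δexcess reserves = Δreserves − Δrequired = −£234M − (−£99.75M) = -£134.25 million.

-£134.25 million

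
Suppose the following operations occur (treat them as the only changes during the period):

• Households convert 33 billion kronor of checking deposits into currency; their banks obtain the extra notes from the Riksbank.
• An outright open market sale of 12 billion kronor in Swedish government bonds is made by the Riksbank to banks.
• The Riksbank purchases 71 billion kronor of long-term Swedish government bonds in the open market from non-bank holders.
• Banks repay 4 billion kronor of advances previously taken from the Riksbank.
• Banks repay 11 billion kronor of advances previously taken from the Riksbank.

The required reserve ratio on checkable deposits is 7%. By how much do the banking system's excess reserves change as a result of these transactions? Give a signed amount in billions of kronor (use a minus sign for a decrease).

Currency withdrawal 33 billion kronor: reserves −33B, deposits −33B.
OMO sale (to banks) 12 billion kronor: reserves −12B, deposits 0.
Asset purchase (from non-banks) 71 billion kronor: reserves +71B, deposits +71B.
Discount-window repayment 4 billion kronor: reserves −4B, deposits 0.
Discount-window repayment 11 billion kronor: reserves −11B, deposits 0.
Totals: Δreserves = +11B, Δdeposits = +38B.
Δrequired reserves = 7% × +38B = +2.66B.
Δexcess reserves = Δreserves − Δrequired = +11B − (+2.66B) = +8.34 billion.

+8.34 billion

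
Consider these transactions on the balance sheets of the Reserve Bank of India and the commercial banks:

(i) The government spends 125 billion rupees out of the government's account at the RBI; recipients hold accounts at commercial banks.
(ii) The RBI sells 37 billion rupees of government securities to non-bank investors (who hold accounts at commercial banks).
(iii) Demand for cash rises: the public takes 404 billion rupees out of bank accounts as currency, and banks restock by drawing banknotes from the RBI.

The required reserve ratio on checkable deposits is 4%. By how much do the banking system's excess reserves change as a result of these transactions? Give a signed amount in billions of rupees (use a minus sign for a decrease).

Government spending 125 billion rupees: reserves +125B, deposits +125B.
Asset sale (to non-banks) 37 billion rupees: reserves −37B, deposits −37B.
Currency withdrawal 404 billion rupees: reserves −404B, deposits −404B.
Totals: Δreserves = −316B, Δdeposits = −316B.
Δrequired reserves = 4% × −316B = −12.64B.
Δexcess reserves = Δreserves − Δrequired = −316B − (−12.64B) = -303.36 billion.

-303.36 billion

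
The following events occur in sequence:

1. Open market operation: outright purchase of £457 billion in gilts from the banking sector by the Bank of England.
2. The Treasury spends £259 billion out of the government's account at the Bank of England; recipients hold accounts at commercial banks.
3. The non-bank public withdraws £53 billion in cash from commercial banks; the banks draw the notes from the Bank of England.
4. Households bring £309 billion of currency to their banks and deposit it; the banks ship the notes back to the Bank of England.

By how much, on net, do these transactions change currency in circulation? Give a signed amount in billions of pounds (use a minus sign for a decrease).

-£256 billion

Bank of England balance sheet:
  Assets:      Securities +£457B
  Liabilities: Bank reserves +£972B, Currency in circulation −£256B, Government deposits −£259B
Commercial banking system:
  Assets:      Reserves at CB +£972B, Securities −£457B
  Liabilities: Checkable deposits +£515B
So the change in currency in circulation is -£256 billion.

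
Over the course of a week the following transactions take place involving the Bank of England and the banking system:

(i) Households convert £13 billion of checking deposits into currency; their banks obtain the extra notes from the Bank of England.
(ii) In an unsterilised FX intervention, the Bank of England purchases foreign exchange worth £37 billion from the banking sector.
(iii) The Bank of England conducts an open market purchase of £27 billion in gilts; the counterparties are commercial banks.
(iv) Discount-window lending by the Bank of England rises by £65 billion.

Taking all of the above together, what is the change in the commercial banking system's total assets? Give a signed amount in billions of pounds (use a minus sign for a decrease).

Bank of England balance sheet:
  Assets:      Securities +£27B, Loans to banks +£65B, Foreign assets +£37B
  Liabilities: Bank reserves +£116B, Currency in circulation +£13B
Commercial banking system:
  Assets:      Reserves at CB +£116B, Securities −£27B, Foreign assets −£37B
  Liabilities: Checkable deposits −£13B, Borrowings from CB +£65B
Change in total bank assets = +£52 billion.

+£52 billion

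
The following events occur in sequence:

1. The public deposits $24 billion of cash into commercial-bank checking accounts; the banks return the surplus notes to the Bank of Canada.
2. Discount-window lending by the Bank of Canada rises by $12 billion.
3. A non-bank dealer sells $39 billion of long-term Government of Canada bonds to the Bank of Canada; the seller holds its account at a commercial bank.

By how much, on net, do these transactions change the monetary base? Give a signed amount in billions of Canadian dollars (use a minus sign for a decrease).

+$51 billion

Currency deposit $24 billion: just a shift between currency and reserves — both are base money → 0.
Discount-window loan $12 billion: Bank of Canada balance sheet expands → +$12B.
Asset purchase (from non-banks) $39 billion: Bank of Canada balance sheet expands → +$39B.
Net: 0 + 12 + 39 = +$51 billion.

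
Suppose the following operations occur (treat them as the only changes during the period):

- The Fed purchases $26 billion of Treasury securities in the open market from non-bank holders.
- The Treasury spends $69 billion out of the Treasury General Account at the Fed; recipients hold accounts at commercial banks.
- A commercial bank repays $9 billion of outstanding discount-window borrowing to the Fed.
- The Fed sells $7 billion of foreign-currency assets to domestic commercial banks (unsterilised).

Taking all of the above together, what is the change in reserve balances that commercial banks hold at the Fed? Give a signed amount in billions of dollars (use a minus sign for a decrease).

Asset purchase (from non-banks) $26 billion: the Fed pays by crediting reserve accounts → +$26B.
Government spending $69 billion: government payments flow into bank reserve accounts → +$69B.
Discount-window repayment $9 billion: repayment is debited from reserves → −$9B.
FX sale $7 billion: the buying banks pay out of their reserve balances → −$7B.
Net: 26 + 69 − 9 − 7 = +$79 billion.

+$79 billion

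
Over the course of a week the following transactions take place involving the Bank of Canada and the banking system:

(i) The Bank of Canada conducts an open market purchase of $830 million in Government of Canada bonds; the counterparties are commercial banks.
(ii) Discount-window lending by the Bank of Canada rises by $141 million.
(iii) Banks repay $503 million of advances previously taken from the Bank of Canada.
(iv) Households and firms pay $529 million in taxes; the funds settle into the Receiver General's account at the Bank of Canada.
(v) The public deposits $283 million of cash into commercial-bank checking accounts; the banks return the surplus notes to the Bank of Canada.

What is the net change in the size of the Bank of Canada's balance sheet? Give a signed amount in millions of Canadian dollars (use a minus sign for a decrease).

Bank of Canada balance sheet:
  Assets:      Securities +$830M, Loans to banks −$362M
  Liabilities: Bank reserves +$222M, Currency in circulation −$283M, Government deposits +$529M
Change in total Bank of Canada assets = +$468 million.

+$468 million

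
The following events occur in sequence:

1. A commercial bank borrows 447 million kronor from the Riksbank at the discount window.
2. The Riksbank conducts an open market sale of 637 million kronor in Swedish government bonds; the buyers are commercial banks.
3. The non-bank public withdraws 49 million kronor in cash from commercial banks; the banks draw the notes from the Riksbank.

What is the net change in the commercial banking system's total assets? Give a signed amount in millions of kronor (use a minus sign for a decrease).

Discount-window loan 447 million kronor: bank balance sheets expand → +447M.
OMO sale (to banks) 637 million kronor: just an asset swap on bank balance sheets → 0.
Currency withdrawal 49 million kronor: bank balance sheets shrink → −49M.
Net: 447 + 0 − 49 = +398 million.

+398 million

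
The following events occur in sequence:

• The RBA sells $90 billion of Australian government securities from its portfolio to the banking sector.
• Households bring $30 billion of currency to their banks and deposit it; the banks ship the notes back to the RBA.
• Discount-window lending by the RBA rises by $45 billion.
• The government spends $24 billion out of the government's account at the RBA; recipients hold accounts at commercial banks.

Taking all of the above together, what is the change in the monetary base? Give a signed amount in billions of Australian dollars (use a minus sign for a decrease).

-$21 billion

OMO sale (to banks) $90 billion: RBA balance sheet contracts → −$90B.
Currency deposit $30 billion: just a shift between currency and reserves — both are base money → 0.
Discount-window loan $45 billion: RBA balance sheet expands → +$45B.
Government spending $24 billion: a non-base liability converts back to reserves → +$24B.
Net: −90 + 0 + 45 + 24 = -$21 billion.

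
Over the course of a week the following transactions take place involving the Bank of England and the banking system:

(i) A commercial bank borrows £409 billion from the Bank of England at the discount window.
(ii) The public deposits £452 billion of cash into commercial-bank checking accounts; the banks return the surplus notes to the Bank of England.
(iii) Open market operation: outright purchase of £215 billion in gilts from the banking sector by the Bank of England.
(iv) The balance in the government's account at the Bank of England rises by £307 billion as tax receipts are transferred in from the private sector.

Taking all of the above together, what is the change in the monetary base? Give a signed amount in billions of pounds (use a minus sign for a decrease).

Bank of England balance sheet:
  Assets:      Securities +£215B, Loans to banks +£409B
  Liabilities: Bank reserves +£769B, Currency in circulation −£452B, Government deposits +£307B
Commercial banking system:
  Assets:      Reserves at CB +£769B, Securities −£215B
  Liabilities: Checkable deposits +£145B, Borrowings from CB +£409B
Monetary base = currency + reserves: −£452B + (+£769B) = +£317 billion.

+£317 billion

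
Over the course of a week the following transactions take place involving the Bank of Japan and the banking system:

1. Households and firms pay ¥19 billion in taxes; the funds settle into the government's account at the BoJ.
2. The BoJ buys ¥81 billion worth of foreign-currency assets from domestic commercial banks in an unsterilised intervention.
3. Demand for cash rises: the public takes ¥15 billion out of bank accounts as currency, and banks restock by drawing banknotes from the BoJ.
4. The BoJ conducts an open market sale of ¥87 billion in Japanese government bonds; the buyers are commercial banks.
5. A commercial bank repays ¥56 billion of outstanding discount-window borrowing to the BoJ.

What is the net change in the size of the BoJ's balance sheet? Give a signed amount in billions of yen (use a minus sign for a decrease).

-¥62 billion

Government account inflow ¥19 billion: only the composition of liabilities changes → 0.
FX purchase ¥81 billion: a BoJ asset is acquired → +¥81B.
Currency withdrawal ¥15 billion: only the composition of liabilities changes → 0.
OMO sale (to banks) ¥87 billion: a BoJ asset is shed → −¥87B.
Discount-window repayment ¥56 billion: a BoJ asset is shed → −¥56B.
Net: 0 + 81 + 0 − 87 − 56 = -¥62 billion.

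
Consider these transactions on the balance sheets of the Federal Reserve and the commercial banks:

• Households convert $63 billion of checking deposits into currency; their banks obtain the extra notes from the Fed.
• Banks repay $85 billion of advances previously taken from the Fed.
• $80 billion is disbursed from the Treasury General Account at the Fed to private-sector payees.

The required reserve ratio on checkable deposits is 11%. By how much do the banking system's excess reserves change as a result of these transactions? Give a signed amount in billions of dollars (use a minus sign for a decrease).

Currency withdrawal $63 billion: reserves −$63B, deposits −$63B.
Discount-window repayment $85 billion: reserves −$85B, deposits 0.
Government spending $80 billion: reserves +$80B, deposits +$80B.
Totals: Δreserves = −$68B, Δdeposits = +$17B.
Δrequired reserves = 11% × +$17B = +$1.87B.
Δexcess reserves = Δreserves − Δrequired = −$68B − (+$1.87B) = -$69.87 billion.

-$69.87 billion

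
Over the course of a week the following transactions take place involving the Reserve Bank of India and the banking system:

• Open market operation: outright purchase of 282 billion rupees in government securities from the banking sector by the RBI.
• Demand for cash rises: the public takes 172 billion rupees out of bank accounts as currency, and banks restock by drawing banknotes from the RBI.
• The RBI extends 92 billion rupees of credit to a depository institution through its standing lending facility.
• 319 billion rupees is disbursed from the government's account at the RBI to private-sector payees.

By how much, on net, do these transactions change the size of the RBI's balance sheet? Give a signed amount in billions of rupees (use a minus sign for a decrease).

+374 billion

RBI balance sheet:
  Assets:      Securities +282B, Loans to banks +92B
  Liabilities: Bank reserves +521B, Currency in circulation +172B, Government deposits −319B
Change in total RBI assets = +374 billion.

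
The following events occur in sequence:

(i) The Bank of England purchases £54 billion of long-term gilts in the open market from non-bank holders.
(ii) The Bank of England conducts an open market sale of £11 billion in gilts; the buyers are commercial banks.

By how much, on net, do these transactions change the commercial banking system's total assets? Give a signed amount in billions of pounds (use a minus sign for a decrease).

Asset purchase (from non-banks) £54 billion: bank balance sheets expand → +£54B.
OMO sale (to banks) £11 billion: just an asset swap on bank balance sheets → 0.
Net: 54 + 0 = +£54 billion.

+£54 billion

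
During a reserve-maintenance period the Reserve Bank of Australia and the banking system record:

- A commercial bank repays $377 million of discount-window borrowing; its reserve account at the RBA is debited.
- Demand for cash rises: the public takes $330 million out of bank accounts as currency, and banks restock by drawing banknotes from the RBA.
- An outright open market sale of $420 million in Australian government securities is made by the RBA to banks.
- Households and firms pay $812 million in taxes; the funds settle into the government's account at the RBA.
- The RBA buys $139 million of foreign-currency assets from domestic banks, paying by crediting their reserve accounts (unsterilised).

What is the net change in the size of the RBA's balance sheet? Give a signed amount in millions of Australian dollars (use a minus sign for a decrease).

Discount-window repayment $377 million: an RBA asset is shed → −$377M.
Currency withdrawal $330 million: only the composition of liabilities changes → 0.
OMO sale (to banks) $420 million: an RBA asset is shed → −$420M.
Government account inflow $812 million: only the composition of liabilities changes → 0.
FX purchase $139 million: an RBA asset is acquired → +$139M.
Net: −377 + 0 − 420 + 0 + 139 = -$658 million.

-$658 million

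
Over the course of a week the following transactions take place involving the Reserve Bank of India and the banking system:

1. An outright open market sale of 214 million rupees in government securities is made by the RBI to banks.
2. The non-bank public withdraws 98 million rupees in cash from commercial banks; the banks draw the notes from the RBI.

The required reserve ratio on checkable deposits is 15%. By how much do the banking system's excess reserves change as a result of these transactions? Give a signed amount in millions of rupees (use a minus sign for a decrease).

OMO sale (to banks) 214 million rupees: reserves −214M, deposits 0.
Currency withdrawal 98 million rupees: reserves −98M, deposits −98M.
Totals: Δreserves = −312M, Δdeposits = −98M.
Δrequired reserves = 15% × −98M = −14.7M.
Δexcess reserves = Δreserves − Δrequired = −312M − (−14.7M) = -297.3 million.

-297.3 million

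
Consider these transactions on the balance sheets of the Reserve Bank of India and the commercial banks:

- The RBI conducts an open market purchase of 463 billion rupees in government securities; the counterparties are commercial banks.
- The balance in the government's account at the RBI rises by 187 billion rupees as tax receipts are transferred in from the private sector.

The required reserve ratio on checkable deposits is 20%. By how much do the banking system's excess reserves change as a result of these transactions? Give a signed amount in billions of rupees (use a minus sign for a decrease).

OMO purchase (from banks) 463 billion rupees: reserves +463B, deposits 0.
Government account inflow 187 billion rupees: reserves −187B, deposits −187B.
Totals: Δreserves = +276B, Δdeposits = −187B.
Δrequired reserves = 20% × −187B = −37.4B.
Δexcess reserves = Δreserves − Δrequired = +276B − (−37.4B) = +313.4 billion.

+313.4 billion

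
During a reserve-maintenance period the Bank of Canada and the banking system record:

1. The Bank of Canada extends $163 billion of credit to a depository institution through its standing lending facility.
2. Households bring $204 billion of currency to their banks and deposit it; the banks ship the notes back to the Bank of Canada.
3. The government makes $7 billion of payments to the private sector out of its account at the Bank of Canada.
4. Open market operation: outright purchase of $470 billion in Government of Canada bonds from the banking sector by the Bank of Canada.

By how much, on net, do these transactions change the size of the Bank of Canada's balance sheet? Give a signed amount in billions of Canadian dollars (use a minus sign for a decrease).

Discount-window loan $163 billion: a Bank of Canada asset is acquired → +$163B.
Currency deposit $204 billion: only the composition of liabilities changes → 0.
Government spending $7 billion: only the composition of liabilities changes → 0.
OMO purchase (from banks) $470 billion: a Bank of Canada asset is acquired → +$470B.
Net: 163 + 0 + 0 + 470 = +$633 billion.

+$633 billion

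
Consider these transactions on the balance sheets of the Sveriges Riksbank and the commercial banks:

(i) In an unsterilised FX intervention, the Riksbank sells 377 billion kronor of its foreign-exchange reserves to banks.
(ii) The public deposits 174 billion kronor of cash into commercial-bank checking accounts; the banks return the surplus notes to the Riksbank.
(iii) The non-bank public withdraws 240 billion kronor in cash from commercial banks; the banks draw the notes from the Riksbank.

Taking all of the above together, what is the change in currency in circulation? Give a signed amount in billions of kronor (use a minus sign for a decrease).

+66 billion

FX sale 377 billion kronor: no currency enters or leaves circulation → 0.
Currency deposit 174 billion kronor: notes return to the central bank → −174B.
Currency withdrawal 240 billion kronor: notes leave the central bank → +240B.
Net: 0 − 174 + 240 = +66 billion.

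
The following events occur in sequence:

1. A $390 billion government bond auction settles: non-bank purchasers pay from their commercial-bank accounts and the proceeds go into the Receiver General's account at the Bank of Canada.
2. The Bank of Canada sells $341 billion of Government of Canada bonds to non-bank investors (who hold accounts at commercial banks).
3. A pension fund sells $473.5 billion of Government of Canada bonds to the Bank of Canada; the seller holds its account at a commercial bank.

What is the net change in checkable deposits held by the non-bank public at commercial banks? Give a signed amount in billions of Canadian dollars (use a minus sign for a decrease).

-$257.5 billion

Bank of Canada balance sheet:
  Assets:      Securities +$132.5B
  Liabilities: Bank reserves −$257.5B, Government deposits +$390B
Commercial banking system:
  Assets:      Reserves at CB −$257.5B
  Liabilities: Checkable deposits −$257.5B
So the change in checkable deposits held by the non-bank public at commercial banks is -$257.5 billion.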